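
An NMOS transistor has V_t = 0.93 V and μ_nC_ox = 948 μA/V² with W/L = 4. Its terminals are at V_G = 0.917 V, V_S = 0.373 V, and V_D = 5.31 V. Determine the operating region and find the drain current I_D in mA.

Cutoff; I_D = 0 mA

V_GS = V_G − V_S = 0.917 − 0.373 = 0.544 V; V_DS = V_D − V_S = 5.31 − 0.373 = 4.94 V.
V_GS = 0.544 V < V_t = 0.93 V, so the transistor is in cutoff.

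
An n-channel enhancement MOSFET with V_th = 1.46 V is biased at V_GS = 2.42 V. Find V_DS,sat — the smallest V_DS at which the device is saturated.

The boundary between triode and saturation is V_DS = V_GS − V_th = V_ov.
V_ov = 2.42 − 1.46 = 0.96 V.

V_DS,sat = 0.960 V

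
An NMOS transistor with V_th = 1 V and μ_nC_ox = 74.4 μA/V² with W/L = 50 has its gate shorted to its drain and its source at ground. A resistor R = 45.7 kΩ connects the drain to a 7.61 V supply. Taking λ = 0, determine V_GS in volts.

V_GS = 1.27 V

With gate tied to drain, V_GS = V_DS ≥ V_GS − V_th, so the device is in saturation.
k_n = μ_nC_ox · (W/L) = 3.72 mA/V².
KCL at the drain: ½ k_n (V_GS − V_th)² = (V_DD − V_GS)/R.
Let x = V_GS − 1. Then 85 x² + x − 6.61 = 0, giving x = 0.273 V (positive root), so V_GS = 1.27 V.
I_D = (V_DD − V_GS)/R = (7.61 − 1.27) / 45.7 = 0.139 mA.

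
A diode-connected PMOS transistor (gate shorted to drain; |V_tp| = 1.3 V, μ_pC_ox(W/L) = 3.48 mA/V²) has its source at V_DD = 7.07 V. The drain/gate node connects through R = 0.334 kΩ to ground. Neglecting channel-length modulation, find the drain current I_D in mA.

With gate tied to drain, V_SG = V_SD ≥ V_SG − |V_tp|, so the device is in saturation.
KCL at the drain: ½ k_p (V_SG − |V_tp|)² = (V_DD − V_SG)/R.
Let x = V_SG − 1.3. Then 0.581 x² + x − 5.77 = 0, giving x = 2.41 V (positive root), so V_SG = 3.71 V.
I_D = (V_DD − V_SG)/R = (7.07 − 3.71) / 0.334 = 10.1 mA.

I_D = 10.1 mA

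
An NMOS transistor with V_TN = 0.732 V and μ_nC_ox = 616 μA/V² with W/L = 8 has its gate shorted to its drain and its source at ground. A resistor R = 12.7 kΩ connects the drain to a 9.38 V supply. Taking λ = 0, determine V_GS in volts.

With gate tied to drain, V_GS = V_DS ≥ V_GS − V_TN, so the device is in saturation.
k_n = μ_nC_ox · (W/L) = 4.928 mA/V².
KCL at the drain: ½ k_n (V_GS − V_TN)² = (V_DD − V_GS)/R.
Let x = V_GS − 0.732. Then 31.3 x² + x − 8.648 = 0, giving x = 0.51 V (positive root), so V_GS = 1.24 V.
I_D = (V_DD − V_GS)/R = (9.38 − 1.24) / 12.7 = 0.641 mA.

V_GS = 1.24 V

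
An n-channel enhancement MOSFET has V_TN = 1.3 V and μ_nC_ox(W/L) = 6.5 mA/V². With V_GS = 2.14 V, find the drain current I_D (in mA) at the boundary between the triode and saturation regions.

At the boundary V_DS = V_ov = V_GS − V_TN = 2.14 − 1.3 = 0.84 V.
I_D = ½ k_n V_ov² = 0.5 × 6.5 × 0.84² = 2.29 mA.

I_D = 2.29 mA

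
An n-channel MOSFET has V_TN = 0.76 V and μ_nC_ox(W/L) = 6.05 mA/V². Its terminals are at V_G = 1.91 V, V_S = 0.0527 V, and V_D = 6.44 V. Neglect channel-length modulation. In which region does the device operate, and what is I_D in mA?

V_GS = V_G − V_S = 1.91 − 0.0527 = 1.86 V; V_DS = V_D − V_S = 6.44 − 0.0527 = 6.39 V.
V_ov = V_GS − V_TN = 1.86 − 0.76 = 1.1 V.
Since V_DS = 6.39 V ≥ V_ov = 1.1 V, the device is in saturation.
I_D = ½ k_n V_ov² = 0.5 × 6.05 × 1.1² = 3.64 mA.

Saturation; I_D = 3.64 mA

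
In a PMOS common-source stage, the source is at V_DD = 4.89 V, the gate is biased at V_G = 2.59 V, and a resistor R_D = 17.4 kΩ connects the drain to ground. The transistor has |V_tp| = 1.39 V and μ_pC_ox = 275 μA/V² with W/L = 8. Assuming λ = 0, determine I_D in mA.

I_D = 0.273 mA

V_SG = V_DD − V_G = 4.89 − 2.59 = 2.3 V, so V_ov = 2.3 − 1.39 = 0.91 V.
k_p = μ_pC_ox · (W/L) = 2.2 mA/V².
Assume saturation: I_D = ½ k_p V_ov² = 0.5 × 2.2 × 0.91² = 0.911 mA, giving V_SD = V_DD − I_D R_D = 4.89 − 0.911 × 17.4 = -11 V.
But -11 V < V_ov = 0.91 V, so the device is actually in triode.
In triode I_D = k_p[V_ov V_SD − ½ V_SD²] and I_D = (V_DD − V_SD)/R_D. Equating: 19.1 V_SD² − 35.83 V_SD + 4.89 = 0, giving V_SD = 0.148 V (the root below V_ov).
I_D = (4.89 − 0.148) / 17.4 = 0.273 mA.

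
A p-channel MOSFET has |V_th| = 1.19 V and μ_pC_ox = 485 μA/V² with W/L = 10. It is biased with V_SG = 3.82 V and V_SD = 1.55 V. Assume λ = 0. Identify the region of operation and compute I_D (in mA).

Triode; I_D = 13.9 mA

k_p = μ_pC_ox · (W/L) = 4.85 mA/V².
V_ov = V_SG − |V_th| = 3.82 − 1.19 = 2.63 V.
Since V_SD = 1.55 V < V_ov = 2.63 V, the device is in the triode region.
I_D = k_p [V_ov · V_SD − ½ V_SD²] = 4.85 × [2.63 × 1.55 − 0.5 × 1.55²] = 13.9 mA.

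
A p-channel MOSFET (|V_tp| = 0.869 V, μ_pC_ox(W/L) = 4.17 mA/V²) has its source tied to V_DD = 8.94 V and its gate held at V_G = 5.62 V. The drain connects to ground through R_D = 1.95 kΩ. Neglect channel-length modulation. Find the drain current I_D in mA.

V_SG = V_DD − V_G = 8.94 − 5.62 = 3.32 V, so V_ov = 3.32 − 0.869 = 2.45 V.
Assume saturation: I_D = ½ k_p V_ov² = 0.5 × 4.17 × 2.45² = 12.5 mA, giving V_SD = V_DD − I_D R_D = 8.94 − 12.5 × 1.95 = -15.5 V.
But -15.5 V < V_ov = 2.45 V, so the device is actually in triode.
In triode I_D = k_p[V_ov V_SD − ½ V_SD²] and I_D = (V_DD − V_SD)/R_D. Equating: 4.07 V_SD² − 20.93 V_SD + 8.94 = 0, giving V_SD = 0.47 V (the root below V_ov).
I_D = (8.94 − 0.47) / 1.95 = 4.34 mA.

I_D = 4.34 mA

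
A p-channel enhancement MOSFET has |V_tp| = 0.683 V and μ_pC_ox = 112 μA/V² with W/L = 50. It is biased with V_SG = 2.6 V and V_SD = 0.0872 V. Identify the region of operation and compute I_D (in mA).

Triode; I_D = 0.915 mA

k_p = μ_pC_ox · (W/L) = 5.6 mA/V².
V_ov = V_SG − |V_tp| = 2.6 − 0.683 = 1.92 V.
Since V_SD = 0.0872 V < V_ov = 1.92 V, the device is in the triode region.
I_D = k_p [V_ov · V_SD − ½ V_SD²] = 5.6 × [1.92 × 0.0872 − 0.5 × 0.0872²] = 0.915 mA.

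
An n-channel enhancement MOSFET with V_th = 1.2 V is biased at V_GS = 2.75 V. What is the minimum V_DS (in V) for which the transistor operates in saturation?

V_DS,sat = 1.55 V

The boundary between triode and saturation is V_DS = V_GS − V_th = V_ov.
V_ov = 2.75 − 1.2 = 1.55 V.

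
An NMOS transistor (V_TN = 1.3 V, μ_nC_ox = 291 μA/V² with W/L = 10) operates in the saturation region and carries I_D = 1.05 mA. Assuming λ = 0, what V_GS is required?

k_n = μ_nC_ox · (W/L) = 2.91 mA/V².
In saturation I_D = ½ k_n (V_GS − V_TN)², so V_GS − V_TN = √(2 I_D / k_n) = √(2 × 1.05 / 2.91) = 0.849 V.
V_GS = 1.3 + 0.849 = 2.15 V.

V_GS = 2.15 V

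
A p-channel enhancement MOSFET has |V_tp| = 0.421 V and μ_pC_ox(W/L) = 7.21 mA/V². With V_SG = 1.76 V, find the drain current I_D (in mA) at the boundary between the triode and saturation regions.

At the boundary V_SD = V_ov = V_SG − |V_tp| = 1.76 − 0.421 = 1.34 V.
I_D = ½ k_p V_ov² = 0.5 × 7.21 × 1.34² = 6.46 mA.

I_D = 6.46 mA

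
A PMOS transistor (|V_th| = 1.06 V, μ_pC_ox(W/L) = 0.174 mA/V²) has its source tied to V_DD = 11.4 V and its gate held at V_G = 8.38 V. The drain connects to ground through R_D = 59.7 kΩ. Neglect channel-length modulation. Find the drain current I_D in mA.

V_SG = V_DD − V_G = 11.4 − 8.38 = 3.02 V, so V_ov = 3.02 − 1.06 = 1.96 V.
Assume saturation: I_D = ½ k_p V_ov² = 0.5 × 0.174 × 1.96² = 0.334 mA, giving V_SD = V_DD − I_D R_D = 11.4 − 0.334 × 59.7 = -8.55 V.
But -8.55 V < V_ov = 1.96 V, so the device is actually in triode.
In triode I_D = k_p[V_ov V_SD − ½ V_SD²] and I_D = (V_DD − V_SD)/R_D. Equating: 5.19 V_SD² − 21.36 V_SD + 11.4 = 0, giving V_SD = 0.63 V (the root below V_ov).
I_D = (11.4 − 0.63) / 59.7 = 0.18 mA.

I_D = 0.180 mA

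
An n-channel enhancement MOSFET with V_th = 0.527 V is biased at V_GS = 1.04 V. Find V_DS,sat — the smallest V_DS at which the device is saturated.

The boundary between triode and saturation is V_DS = V_GS − V_th = V_ov.
V_ov = 1.04 − 0.527 = 0.513 V.

V_DS,sat = 0.513 V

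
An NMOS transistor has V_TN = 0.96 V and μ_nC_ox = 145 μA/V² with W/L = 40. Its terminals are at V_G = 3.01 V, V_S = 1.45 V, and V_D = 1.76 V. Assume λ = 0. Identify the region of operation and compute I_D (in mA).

Triode; I_D = 0.800 mA

V_GS = V_G − V_S = 3.01 − 1.45 = 1.56 V; V_DS = V_D − V_S = 1.76 − 1.45 = 0.31 V.
k_n = μ_nC_ox · (W/L) = 5.8 mA/V².
V_ov = V_GS − V_TN = 1.56 − 0.96 = 0.6 V.
Since V_DS = 0.31 V < V_ov = 0.6 V, the device is in the triode region.
I_D = k_n [V_ov · V_DS − ½ V_DS²] = 5.8 × [0.6 × 0.31 − 0.5 × 0.31²] = 0.8 mA.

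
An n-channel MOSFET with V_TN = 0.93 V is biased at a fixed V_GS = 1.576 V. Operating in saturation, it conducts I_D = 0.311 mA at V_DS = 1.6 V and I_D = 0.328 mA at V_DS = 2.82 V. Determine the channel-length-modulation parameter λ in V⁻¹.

λ = 0.0483 V⁻¹

With V_GS fixed, I_D ∝ (1 + λ V_DS) in saturation, so I_D2/I_D1 = (1 + λ V_DS2)/(1 + λ V_DS1).
0.328/0.311 = 1.055 = (1 + 2.82 λ)/(1 + 1.6 λ).
Solving: λ (I_D1 V_DS2 − I_D2 V_DS1) = I_D2 − I_D1, so λ = (0.328 − 0.311) / (0.311 × 2.82 − 0.328 × 1.6) = 0.017 / 0.352 = 0.0483 V⁻¹.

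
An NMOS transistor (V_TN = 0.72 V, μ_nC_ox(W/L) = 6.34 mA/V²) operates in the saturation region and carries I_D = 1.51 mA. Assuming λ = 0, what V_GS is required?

V_GS = 1.41 V

In saturation I_D = ½ k_n (V_GS − V_TN)², so V_GS − V_TN = √(2 I_D / k_n) = √(2 × 1.51 / 6.34) = 0.69 V.
V_GS = 0.72 + 0.69 = 1.41 V.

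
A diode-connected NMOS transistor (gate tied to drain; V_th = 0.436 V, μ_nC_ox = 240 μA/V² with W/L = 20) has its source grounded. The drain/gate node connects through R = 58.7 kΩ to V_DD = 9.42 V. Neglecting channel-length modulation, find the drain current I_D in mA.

With gate tied to drain, V_GS = V_DS ≥ V_GS − V_th, so the device is in saturation.
k_n = μ_nC_ox · (W/L) = 4.8 mA/V².
KCL at the drain: ½ k_n (V_GS − V_th)² = (V_DD − V_GS)/R.
Let x = V_GS − 0.436. Then 141 x² + x − 8.984 = 0, giving x = 0.249 V (positive root), so V_GS = 0.685 V.
I_D = (V_DD − V_GS)/R = (9.42 − 0.685) / 58.7 = 0.149 mA.

I_D = 0.149 mA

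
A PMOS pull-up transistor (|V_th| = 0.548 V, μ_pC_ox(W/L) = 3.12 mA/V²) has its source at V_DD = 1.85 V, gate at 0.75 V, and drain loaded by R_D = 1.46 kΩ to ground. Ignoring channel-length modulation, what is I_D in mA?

V_SG = V_DD − V_G = 1.85 − 0.75 = 1.1 V, so V_ov = 1.1 − 0.548 = 0.552 V.
Assume saturation: I_D = ½ k_p V_ov² = 0.5 × 3.12 × 0.552² = 0.475 mA, giving V_SD = V_DD − I_D R_D = 1.85 − 0.475 × 1.46 = 1.16 V.
V_SD = 1.16 V ≥ V_ov = 0.552 V, confirming saturation.

I_D = 0.475 mA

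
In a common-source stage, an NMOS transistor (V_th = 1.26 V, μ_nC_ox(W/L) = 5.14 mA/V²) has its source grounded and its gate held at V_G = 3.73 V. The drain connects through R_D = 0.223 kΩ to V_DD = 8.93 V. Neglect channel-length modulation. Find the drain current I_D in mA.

V_GS = V_G = 3.73 V, so V_ov = 3.73 − 1.26 = 2.47 V.
Assume saturation: I_D = ½ k_n V_ov² = 0.5 × 5.14 × 2.47² = 15.7 mA, giving V_DS = V_DD − I_D R_D = 8.93 − 15.7 × 0.223 = 5.43 V.
V_DS = 5.43 V ≥ V_ov = 2.47 V, confirming saturation.

I_D = 15.7 mA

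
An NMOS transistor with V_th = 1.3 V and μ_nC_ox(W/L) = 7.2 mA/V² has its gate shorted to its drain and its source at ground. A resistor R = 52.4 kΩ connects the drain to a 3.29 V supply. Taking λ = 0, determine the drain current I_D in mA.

I_D = 0.0361 mA

With gate tied to drain, V_GS = V_DS ≥ V_GS − V_th, so the device is in saturation.
KCL at the drain: ½ k_n (V_GS − V_th)² = (V_DD − V_GS)/R.
Let x = V_GS − 1.3. Then 189 x² + x − 1.99 = 0, giving x = 0.1 V (positive root), so V_GS = 1.4 V.
I_D = (V_DD − V_GS)/R = (3.29 − 1.4) / 52.4 = 0.0361 mA.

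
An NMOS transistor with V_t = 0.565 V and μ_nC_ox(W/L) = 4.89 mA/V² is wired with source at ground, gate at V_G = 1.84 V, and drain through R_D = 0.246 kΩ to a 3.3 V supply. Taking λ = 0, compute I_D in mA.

V_GS = V_G = 1.84 V, so V_ov = 1.84 − 0.565 = 1.28 V.
Assume saturation: I_D = ½ k_n V_ov² = 0.5 × 4.89 × 1.28² = 3.97 mA, giving V_DS = V_DD − I_D R_D = 3.3 − 3.97 × 0.246 = 2.32 V.
V_DS = 2.32 V ≥ V_ov = 1.28 V, confirming saturation.

I_D = 3.97 mA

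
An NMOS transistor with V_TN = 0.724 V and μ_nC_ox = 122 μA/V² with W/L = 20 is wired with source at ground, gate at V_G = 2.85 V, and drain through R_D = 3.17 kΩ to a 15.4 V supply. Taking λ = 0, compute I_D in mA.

V_GS = V_G = 2.85 V, so V_ov = 2.85 − 0.724 = 2.13 V.
k_n = μ_nC_ox · (W/L) = 2.44 mA/V².
Assume saturation: I_D = ½ k_n V_ov² = 0.5 × 2.44 × 2.13² = 5.51 mA, giving V_DS = V_DD − I_D R_D = 15.4 − 5.51 × 3.17 = -2.08 V.
But -2.08 V < V_ov = 2.13 V, so the device is actually in triode.
In triode I_D = k_n[V_ov V_DS − ½ V_DS²] and I_D = (V_DD − V_DS)/R_D. Equating: 3.87 V_DS² − 17.44 V_DS + 15.4 = 0, giving V_DS = 1.2 V (the root below V_ov).
I_D = (15.4 − 1.2) / 3.17 = 4.48 mA.

I_D = 4.48 mA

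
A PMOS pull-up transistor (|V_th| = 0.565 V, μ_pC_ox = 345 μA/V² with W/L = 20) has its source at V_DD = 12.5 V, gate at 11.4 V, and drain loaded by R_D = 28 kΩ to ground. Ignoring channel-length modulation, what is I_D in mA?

V_SG = V_DD − V_G = 12.5 − 11.4 = 1.1 V, so V_ov = 1.1 − 0.565 = 0.535 V.
k_p = μ_pC_ox · (W/L) = 6.9 mA/V².
Assume saturation: I_D = ½ k_p V_ov² = 0.5 × 6.9 × 0.535² = 0.987 mA, giving V_SD = V_DD − I_D R_D = 12.5 − 0.987 × 28 = -15.1 V.
But -15.1 V < V_ov = 0.535 V, so the device is actually in triode.
In triode I_D = k_p[V_ov V_SD − ½ V_SD²] and I_D = (V_DD − V_SD)/R_D. Equating: 96.6 V_SD² − 104.4 V_SD + 12.5 = 0, giving V_SD = 0.137 V (the root below V_ov).
I_D = (12.5 − 0.137) / 28 = 0.442 mA.

I_D = 0.442 mA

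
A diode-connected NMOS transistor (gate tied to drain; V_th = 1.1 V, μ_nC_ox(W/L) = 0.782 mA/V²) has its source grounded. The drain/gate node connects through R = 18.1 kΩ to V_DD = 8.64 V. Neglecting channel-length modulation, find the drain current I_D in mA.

With gate tied to drain, V_GS = V_DS ≥ V_GS − V_th, so the device is in saturation.
KCL at the drain: ½ k_n (V_GS − V_th)² = (V_DD − V_GS)/R.
Let x = V_GS − 1.1. Then 7.08 x² + x − 7.54 = 0, giving x = 0.964 V (positive root), so V_GS = 2.06 V.
I_D = (V_DD − V_GS)/R = (8.64 − 2.06) / 18.1 = 0.363 mA.

I_D = 0.363 mA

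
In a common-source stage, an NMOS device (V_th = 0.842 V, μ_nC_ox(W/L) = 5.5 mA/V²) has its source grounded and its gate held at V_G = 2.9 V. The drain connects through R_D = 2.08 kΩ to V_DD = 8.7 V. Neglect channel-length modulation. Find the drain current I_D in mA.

I_D = 4.00 mA

V_GS = V_G = 2.9 V, so V_ov = 2.9 − 0.842 = 2.06 V.
Assume saturation: I_D = ½ k_n V_ov² = 0.5 × 5.5 × 2.06² = 11.6 mA, giving V_DS = V_DD − I_D R_D = 8.7 − 11.6 × 2.08 = -15.5 V.
But -15.5 V < V_ov = 2.06 V, so the device is actually in triode.
In triode I_D = k_n[V_ov V_DS − ½ V_DS²] and I_D = (V_DD − V_DS)/R_D. Equating: 5.72 V_DS² − 24.54 V_DS + 8.7 = 0, giving V_DS = 0.39 V (the root below V_ov).
I_D = (8.7 − 0.39) / 2.08 = 4 mA.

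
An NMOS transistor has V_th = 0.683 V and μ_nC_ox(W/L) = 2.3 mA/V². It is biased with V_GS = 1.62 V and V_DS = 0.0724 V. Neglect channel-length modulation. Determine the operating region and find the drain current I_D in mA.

V_ov = V_GS − V_th = 1.62 − 0.683 = 0.937 V.
Since V_DS = 0.0724 V < V_ov = 0.937 V, the device is in the triode region.
I_D = k_n [V_ov · V_DS − ½ V_DS²] = 2.3 × [0.937 × 0.0724 − 0.5 × 0.0724²] = 0.15 mA.

Triode; I_D = 0.150 mA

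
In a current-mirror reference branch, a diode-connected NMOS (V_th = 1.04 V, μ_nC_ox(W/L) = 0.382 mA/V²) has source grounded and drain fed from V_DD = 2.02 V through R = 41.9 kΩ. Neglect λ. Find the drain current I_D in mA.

With gate tied to drain, V_GS = V_DS ≥ V_GS − V_th, so the device is in saturation.
KCL at the drain: ½ k_n (V_GS − V_th)² = (V_DD − V_GS)/R.
Let x = V_GS − 1.04. Then 8 x² + x − 0.98 = 0, giving x = 0.293 V (positive root), so V_GS = 1.33 V.
I_D = (V_DD − V_GS)/R = (2.02 − 1.33) / 41.9 = 0.0164 mA.

I_D = 0.0164 mA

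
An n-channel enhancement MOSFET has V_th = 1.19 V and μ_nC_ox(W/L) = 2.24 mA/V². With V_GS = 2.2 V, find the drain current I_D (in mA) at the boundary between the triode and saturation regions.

I_D = 1.14 mA

At the boundary V_DS = V_ov = V_GS − V_th = 2.2 − 1.19 = 1.01 V.
I_D = ½ k_n V_ov² = 0.5 × 2.24 × 1.01² = 1.14 mA.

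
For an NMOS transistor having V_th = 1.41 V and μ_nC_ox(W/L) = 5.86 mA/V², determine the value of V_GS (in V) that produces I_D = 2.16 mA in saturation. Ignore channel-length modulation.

In saturation I_D = ½ k_n (V_GS − V_th)², so V_GS − V_th = √(2 I_D / k_n) = √(2 × 2.16 / 5.86) = 0.859 V.
V_GS = 1.41 + 0.859 = 2.27 V.

V_GS = 2.27 V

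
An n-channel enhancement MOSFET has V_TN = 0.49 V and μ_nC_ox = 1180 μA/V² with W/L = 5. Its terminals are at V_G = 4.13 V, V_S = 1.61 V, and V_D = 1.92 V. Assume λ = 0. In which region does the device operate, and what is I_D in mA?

Triode; I_D = 3.43 mA

V_GS = V_G − V_S = 4.13 − 1.61 = 2.52 V; V_DS = V_D − V_S = 1.92 − 1.61 = 0.31 V.
k_n = μ_nC_ox · (W/L) = 5.9 mA/V².
V_ov = V_GS − V_TN = 2.52 − 0.49 = 2.03 V.
Since V_DS = 0.31 V < V_ov = 2.03 V, the device is in the triode region.
I_D = k_n [V_ov · V_DS − ½ V_DS²] = 5.9 × [2.03 × 0.31 − 0.5 × 0.31²] = 3.43 mA.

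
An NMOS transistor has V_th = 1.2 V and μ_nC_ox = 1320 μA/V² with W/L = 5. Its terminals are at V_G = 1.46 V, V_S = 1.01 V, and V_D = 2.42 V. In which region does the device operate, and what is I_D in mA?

Cutoff; I_D = 0 mA

V_GS = V_G − V_S = 1.46 − 1.01 = 0.45 V; V_DS = V_D − V_S = 2.42 − 1.01 = 1.41 V.
V_GS = 0.45 V < V_th = 1.2 V, so the transistor is in cutoff.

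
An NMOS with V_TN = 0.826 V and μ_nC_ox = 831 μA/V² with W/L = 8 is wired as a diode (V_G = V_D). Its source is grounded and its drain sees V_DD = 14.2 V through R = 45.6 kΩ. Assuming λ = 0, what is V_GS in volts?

With gate tied to drain, V_GS = V_DS ≥ V_GS − V_TN, so the device is in saturation.
k_n = μ_nC_ox · (W/L) = 6.648 mA/V².
KCL at the drain: ½ k_n (V_GS − V_TN)² = (V_DD − V_GS)/R.
Let x = V_GS − 0.826. Then 152 x² + x − 13.37 = 0, giving x = 0.294 V (positive root), so V_GS = 1.12 V.
I_D = (V_DD − V_GS)/R = (14.2 − 1.12) / 45.6 = 0.287 mA.

V_GS = 1.12 V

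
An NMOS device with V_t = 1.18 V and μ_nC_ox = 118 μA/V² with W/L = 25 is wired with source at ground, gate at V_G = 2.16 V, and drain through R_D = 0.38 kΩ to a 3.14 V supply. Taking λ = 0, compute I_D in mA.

I_D = 1.42 mA

V_GS = V_G = 2.16 V, so V_ov = 2.16 − 1.18 = 0.98 V.
k_n = μ_nC_ox · (W/L) = 2.95 mA/V².
Assume saturation: I_D = ½ k_n V_ov² = 0.5 × 2.95 × 0.98² = 1.42 mA, giving V_DS = V_DD − I_D R_D = 3.14 − 1.42 × 0.38 = 2.6 V.
V_DS = 2.6 V ≥ V_ov = 0.98 V, confirming saturation.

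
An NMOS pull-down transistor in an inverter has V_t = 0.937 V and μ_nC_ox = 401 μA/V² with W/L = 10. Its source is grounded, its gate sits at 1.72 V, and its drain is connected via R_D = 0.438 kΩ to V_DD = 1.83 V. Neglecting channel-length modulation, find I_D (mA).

V_GS = V_G = 1.72 V, so V_ov = 1.72 − 0.937 = 0.783 V.
k_n = μ_nC_ox · (W/L) = 4.01 mA/V².
Assume saturation: I_D = ½ k_n V_ov² = 0.5 × 4.01 × 0.783² = 1.23 mA, giving V_DS = V_DD − I_D R_D = 1.83 − 1.23 × 0.438 = 1.29 V.
V_DS = 1.29 V ≥ V_ov = 0.783 V, confirming saturation.

I_D = 1.23 mA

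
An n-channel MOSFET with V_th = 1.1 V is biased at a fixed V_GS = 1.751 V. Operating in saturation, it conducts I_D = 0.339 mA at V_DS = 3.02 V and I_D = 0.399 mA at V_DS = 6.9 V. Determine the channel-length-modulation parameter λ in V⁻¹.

λ = 0.0529 V⁻¹

With V_GS fixed, I_D ∝ (1 + λ V_DS) in saturation, so I_D2/I_D1 = (1 + λ V_DS2)/(1 + λ V_DS1).
0.399/0.339 = 1.177 = (1 + 6.9 λ)/(1 + 3.02 λ).
Solving: λ (I_D1 V_DS2 − I_D2 V_DS1) = I_D2 − I_D1, so λ = (0.399 − 0.339) / (0.339 × 6.9 − 0.399 × 3.02) = 0.06 / 1.13 = 0.0529 V⁻¹.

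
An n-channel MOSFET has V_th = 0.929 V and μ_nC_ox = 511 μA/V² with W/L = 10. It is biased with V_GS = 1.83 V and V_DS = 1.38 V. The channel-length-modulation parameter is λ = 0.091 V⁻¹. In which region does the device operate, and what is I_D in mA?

k_n = μ_nC_ox · (W/L) = 5.11 mA/V².
V_ov = V_GS − V_th = 1.83 − 0.929 = 0.901 V.
Since V_DS = 1.38 V ≥ V_ov = 0.901 V, the device is in saturation.
I_D = ½ k_n V_ov² (1 + λ V_DS) = 0.5 × 5.11 × 0.901² × (1 + 0.091 × 1.38) = 2.33 mA.

Saturation; I_D = 2.33 mA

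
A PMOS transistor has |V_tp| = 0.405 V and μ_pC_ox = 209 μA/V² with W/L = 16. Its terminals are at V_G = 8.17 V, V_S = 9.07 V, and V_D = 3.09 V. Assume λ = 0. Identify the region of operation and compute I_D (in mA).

Saturation; I_D = 0.410 mA

V_SG = V_S − V_G = 9.07 − 8.17 = 0.9 V; V_SD = V_S − V_D = 9.07 − 3.09 = 5.98 V.
k_p = μ_pC_ox · (W/L) = 3.344 mA/V².
V_ov = V_SG − |V_tp| = 0.9 − 0.405 = 0.495 V.
Since V_SD = 5.98 V ≥ V_ov = 0.495 V, the device is in saturation.
I_D = ½ k_p V_ov² = 0.5 × 3.344 × 0.495² = 0.41 mA.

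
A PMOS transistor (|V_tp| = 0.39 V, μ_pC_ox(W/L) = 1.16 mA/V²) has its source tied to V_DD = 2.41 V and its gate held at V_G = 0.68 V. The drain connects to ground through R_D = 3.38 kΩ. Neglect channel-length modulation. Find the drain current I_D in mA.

I_D = 0.580 mA

V_SG = V_DD − V_G = 2.41 − 0.68 = 1.73 V, so V_ov = 1.73 − 0.39 = 1.34 V.
Assume saturation: I_D = ½ k_p V_ov² = 0.5 × 1.16 × 1.34² = 1.04 mA, giving V_SD = V_DD − I_D R_D = 2.41 − 1.04 × 3.38 = -1.11 V.
But -1.11 V < V_ov = 1.34 V, so the device is actually in triode.
In triode I_D = k_p[V_ov V_SD − ½ V_SD²] and I_D = (V_DD − V_SD)/R_D. Equating: 1.96 V_SD² − 6.254 V_SD + 2.41 = 0, giving V_SD = 0.448 V (the root below V_ov).
I_D = (2.41 − 0.448) / 3.38 = 0.58 mA.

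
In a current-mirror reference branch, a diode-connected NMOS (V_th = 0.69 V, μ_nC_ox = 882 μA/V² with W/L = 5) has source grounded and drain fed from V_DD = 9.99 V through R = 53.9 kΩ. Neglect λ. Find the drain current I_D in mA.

I_D = 0.167 mA

With gate tied to drain, V_GS = V_DS ≥ V_GS − V_th, so the device is in saturation.
k_n = μ_nC_ox · (W/L) = 4.41 mA/V².
KCL at the drain: ½ k_n (V_GS − V_th)² = (V_DD − V_GS)/R.
Let x = V_GS − 0.69. Then 119 x² + x − 9.3 = 0, giving x = 0.276 V (positive root), so V_GS = 0.966 V.
I_D = (V_DD − V_GS)/R = (9.99 − 0.966) / 53.9 = 0.167 mA.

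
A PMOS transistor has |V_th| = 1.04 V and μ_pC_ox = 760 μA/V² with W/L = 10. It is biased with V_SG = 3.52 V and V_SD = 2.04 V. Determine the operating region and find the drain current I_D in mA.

Triode; I_D = 22.6 mA

k_p = μ_pC_ox · (W/L) = 7.6 mA/V².
V_ov = V_SG − |V_th| = 3.52 − 1.04 = 2.48 V.
Since V_SD = 2.04 V < V_ov = 2.48 V, the device is in the triode region.
I_D = k_p [V_ov · V_SD − ½ V_SD²] = 7.6 × [2.48 × 2.04 − 0.5 × 2.04²] = 22.6 mA.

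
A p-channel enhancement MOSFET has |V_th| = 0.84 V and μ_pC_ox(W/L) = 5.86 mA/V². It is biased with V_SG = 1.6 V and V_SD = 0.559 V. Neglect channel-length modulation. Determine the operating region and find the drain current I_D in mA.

V_ov = V_SG − |V_th| = 1.6 − 0.84 = 0.76 V.
Since V_SD = 0.559 V < V_ov = 0.76 V, the device is in the triode region.
I_D = k_p [V_ov · V_SD − ½ V_SD²] = 5.86 × [0.76 × 0.559 − 0.5 × 0.559²] = 1.57 mA.

Triode; I_D = 1.57 mA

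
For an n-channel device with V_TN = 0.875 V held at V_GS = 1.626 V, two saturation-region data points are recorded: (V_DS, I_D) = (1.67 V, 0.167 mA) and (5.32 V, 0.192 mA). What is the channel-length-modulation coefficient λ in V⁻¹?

λ = 0.0440 V⁻¹

With V_GS fixed, I_D ∝ (1 + λ V_DS) in saturation, so I_D2/I_D1 = (1 + λ V_DS2)/(1 + λ V_DS1).
0.192/0.167 = 1.15 = (1 + 5.32 λ)/(1 + 1.67 λ).
Solving: λ (I_D1 V_DS2 − I_D2 V_DS1) = I_D2 − I_D1, so λ = (0.192 − 0.167) / (0.167 × 5.32 − 0.192 × 1.67) = 0.025 / 0.568 = 0.044 V⁻¹.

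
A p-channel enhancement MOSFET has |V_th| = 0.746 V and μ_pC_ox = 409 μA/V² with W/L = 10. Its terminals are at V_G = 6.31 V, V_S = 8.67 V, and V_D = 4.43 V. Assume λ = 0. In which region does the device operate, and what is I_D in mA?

Saturation; I_D = 5.33 mA

V_SG = V_S − V_G = 8.67 − 6.31 = 2.36 V; V_SD = V_S − V_D = 8.67 − 4.43 = 4.24 V.
k_p = μ_pC_ox · (W/L) = 4.09 mA/V².
V_ov = V_SG − |V_th| = 2.36 − 0.746 = 1.61 V.
Since V_SD = 4.24 V ≥ V_ov = 1.61 V, the device is in saturation.
I_D = ½ k_p V_ov² = 0.5 × 4.09 × 1.61² = 5.33 mA.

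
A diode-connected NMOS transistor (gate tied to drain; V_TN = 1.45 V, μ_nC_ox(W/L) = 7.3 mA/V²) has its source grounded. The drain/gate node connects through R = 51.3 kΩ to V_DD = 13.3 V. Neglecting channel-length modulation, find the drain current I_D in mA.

I_D = 0.226 mA

With gate tied to drain, V_GS = V_DS ≥ V_GS − V_TN, so the device is in saturation.
KCL at the drain: ½ k_n (V_GS − V_TN)² = (V_DD − V_GS)/R.
Let x = V_GS − 1.45. Then 187 x² + x − 11.85 = 0, giving x = 0.249 V (positive root), so V_GS = 1.7 V.
I_D = (V_DD − V_GS)/R = (13.3 − 1.7) / 51.3 = 0.226 mA.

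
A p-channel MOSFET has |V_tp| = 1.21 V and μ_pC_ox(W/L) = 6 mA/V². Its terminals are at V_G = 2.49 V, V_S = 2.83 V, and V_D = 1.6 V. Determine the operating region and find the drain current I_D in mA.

V_SG = V_S − V_G = 2.83 − 2.49 = 0.34 V; V_SD = V_S − V_D = 2.83 − 1.6 = 1.23 V.
V_SG = 0.34 V < |V_tp| = 1.21 V, so the transistor is in cutoff.

Cutoff; I_D = 0 mA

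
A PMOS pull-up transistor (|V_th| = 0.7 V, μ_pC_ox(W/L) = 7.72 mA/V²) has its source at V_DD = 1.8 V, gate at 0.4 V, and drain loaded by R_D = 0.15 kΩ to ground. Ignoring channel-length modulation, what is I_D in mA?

I_D = 1.89 mA

V_SG = V_DD − V_G = 1.8 − 0.4 = 1.4 V, so V_ov = 1.4 − 0.7 = 0.7 V.
Assume saturation: I_D = ½ k_p V_ov² = 0.5 × 7.72 × 0.7² = 1.89 mA, giving V_SD = V_DD − I_D R_D = 1.8 − 1.89 × 0.15 = 1.52 V.
V_SD = 1.52 V ≥ V_ov = 0.7 V, confirming saturation.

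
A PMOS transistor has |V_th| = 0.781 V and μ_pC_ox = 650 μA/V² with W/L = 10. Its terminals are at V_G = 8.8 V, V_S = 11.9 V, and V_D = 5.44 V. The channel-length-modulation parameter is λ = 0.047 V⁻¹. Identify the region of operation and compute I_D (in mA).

V_SG = V_S − V_G = 11.9 − 8.8 = 3.1 V; V_SD = V_S − V_D = 11.9 − 5.44 = 6.46 V.
k_p = μ_pC_ox · (W/L) = 6.5 mA/V².
V_ov = V_SG − |V_th| = 3.1 − 0.781 = 2.32 V.
Since V_SD = 6.46 V ≥ V_ov = 2.32 V, the device is in saturation.
I_D = ½ k_p V_ov² (1 + λ V_SD) = 0.5 × 6.5 × 2.32² × (1 + 0.047 × 6.46) = 22.8 mA.

Saturation; I_D = 22.8 mA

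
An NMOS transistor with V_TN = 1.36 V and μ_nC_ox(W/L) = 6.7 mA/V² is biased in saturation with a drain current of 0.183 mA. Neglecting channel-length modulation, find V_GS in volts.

V_GS = 1.59 V

In saturation I_D = ½ k_n (V_GS − V_TN)², so V_GS − V_TN = √(2 I_D / k_n) = √(2 × 0.183 / 6.7) = 0.234 V.
V_GS = 1.36 + 0.234 = 1.59 V.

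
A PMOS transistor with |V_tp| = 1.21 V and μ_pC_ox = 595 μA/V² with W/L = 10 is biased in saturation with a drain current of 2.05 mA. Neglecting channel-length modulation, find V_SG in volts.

k_p = μ_pC_ox · (W/L) = 5.95 mA/V².
In saturation I_D = ½ k_p (V_SG − |V_tp|)², so V_SG − |V_tp| = √(2 I_D / k_p) = √(2 × 2.05 / 5.95) = 0.83 V.
V_SG = 1.21 + 0.83 = 2.04 V.

V_SG = 2.04 V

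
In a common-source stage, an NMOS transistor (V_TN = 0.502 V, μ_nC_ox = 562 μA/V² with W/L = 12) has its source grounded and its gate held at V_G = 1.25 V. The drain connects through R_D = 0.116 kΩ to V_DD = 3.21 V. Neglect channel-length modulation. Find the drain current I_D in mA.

I_D = 1.89 mA

V_GS = V_G = 1.25 V, so V_ov = 1.25 − 0.502 = 0.748 V.
k_n = μ_nC_ox · (W/L) = 6.744 mA/V².
Assume saturation: I_D = ½ k_n V_ov² = 0.5 × 6.744 × 0.748² = 1.89 mA, giving V_DS = V_DD − I_D R_D = 3.21 − 1.89 × 0.116 = 2.99 V.
V_DS = 2.99 V ≥ V_ov = 0.748 V, confirming saturation.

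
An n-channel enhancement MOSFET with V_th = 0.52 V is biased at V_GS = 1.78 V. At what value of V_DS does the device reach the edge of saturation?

The boundary between triode and saturation is V_DS = V_GS − V_th = V_ov.
V_ov = 1.78 − 0.52 = 1.26 V.

V_DS,sat = 1.26 V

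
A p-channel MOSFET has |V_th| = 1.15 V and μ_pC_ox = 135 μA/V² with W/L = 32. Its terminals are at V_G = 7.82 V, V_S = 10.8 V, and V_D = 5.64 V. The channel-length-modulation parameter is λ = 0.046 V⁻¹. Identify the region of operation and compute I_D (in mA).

V_SG = V_S − V_G = 10.8 − 7.82 = 2.98 V; V_SD = V_S − V_D = 10.8 − 5.64 = 5.16 V.
k_p = μ_pC_ox · (W/L) = 4.32 mA/V².
V_ov = V_SG − |V_th| = 2.98 − 1.15 = 1.83 V.
Since V_SD = 5.16 V ≥ V_ov = 1.83 V, the device is in saturation.
I_D = ½ k_p V_ov² (1 + λ V_SD) = 0.5 × 4.32 × 1.83² × (1 + 0.046 × 5.16) = 8.95 mA.

Saturation; I_D = 8.95 mA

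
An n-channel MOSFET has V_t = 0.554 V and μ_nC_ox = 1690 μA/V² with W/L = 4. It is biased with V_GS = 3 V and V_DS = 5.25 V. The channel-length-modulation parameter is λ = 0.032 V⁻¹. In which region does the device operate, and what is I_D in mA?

Saturation; I_D = 23.6 mA

k_n = μ_nC_ox · (W/L) = 6.76 mA/V².
V_ov = V_GS − V_t = 3 − 0.554 = 2.45 V.
Since V_DS = 5.25 V ≥ V_ov = 2.45 V, the device is in saturation.
I_D = ½ k_n V_ov² (1 + λ V_DS) = 0.5 × 6.76 × 2.45² × (1 + 0.032 × 5.25) = 23.6 mA.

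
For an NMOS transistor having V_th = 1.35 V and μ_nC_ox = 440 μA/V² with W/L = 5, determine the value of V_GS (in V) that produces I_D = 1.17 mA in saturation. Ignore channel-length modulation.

k_n = μ_nC_ox · (W/L) = 2.2 mA/V².
In saturation I_D = ½ k_n (V_GS − V_th)², so V_GS − V_th = √(2 I_D / k_n) = √(2 × 1.17 / 2.2) = 1.03 V.
V_GS = 1.35 + 1.03 = 2.38 V.

V_GS = 2.38 V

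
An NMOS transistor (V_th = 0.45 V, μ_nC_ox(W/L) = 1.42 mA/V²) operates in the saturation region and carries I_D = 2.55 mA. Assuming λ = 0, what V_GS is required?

V_GS = 2.35 V

In saturation I_D = ½ k_n (V_GS − V_th)², so V_GS − V_th = √(2 I_D / k_n) = √(2 × 2.55 / 1.42) = 1.9 V.
V_GS = 0.45 + 1.9 = 2.35 V.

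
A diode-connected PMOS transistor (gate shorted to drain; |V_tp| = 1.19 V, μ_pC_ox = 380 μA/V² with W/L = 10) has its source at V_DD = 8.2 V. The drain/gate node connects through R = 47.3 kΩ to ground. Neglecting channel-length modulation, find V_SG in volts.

V_SG = 1.46 V

With gate tied to drain, V_SG = V_SD ≥ V_SG − |V_tp|, so the device is in saturation.
k_p = μ_pC_ox · (W/L) = 3.8 mA/V².
KCL at the drain: ½ k_p (V_SG − |V_tp|)² = (V_DD − V_SG)/R.
Let x = V_SG − 1.19. Then 89.9 x² + x − 7.01 = 0, giving x = 0.274 V (positive root), so V_SG = 1.46 V.
I_D = (V_DD − V_SG)/R = (8.2 − 1.46) / 47.3 = 0.142 mA.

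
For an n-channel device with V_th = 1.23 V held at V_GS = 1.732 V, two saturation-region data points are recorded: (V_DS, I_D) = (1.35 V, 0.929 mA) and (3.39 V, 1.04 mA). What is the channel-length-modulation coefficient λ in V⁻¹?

With V_GS fixed, I_D ∝ (1 + λ V_DS) in saturation, so I_D2/I_D1 = (1 + λ V_DS2)/(1 + λ V_DS1).
1.04/0.929 = 1.119 = (1 + 3.39 λ)/(1 + 1.35 λ).
Solving: λ (I_D1 V_DS2 − I_D2 V_DS1) = I_D2 − I_D1, so λ = (1.04 − 0.929) / (0.929 × 3.39 − 1.04 × 1.35) = 0.111 / 1.75 = 0.0636 V⁻¹.

λ = 0.0636 V⁻¹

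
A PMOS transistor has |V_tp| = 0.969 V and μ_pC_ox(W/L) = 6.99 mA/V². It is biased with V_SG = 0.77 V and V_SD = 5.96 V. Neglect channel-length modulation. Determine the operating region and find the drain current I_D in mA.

V_SG = 0.77 V < |V_tp| = 0.969 V, so the transistor is in cutoff.

Cutoff; I_D = 0 mA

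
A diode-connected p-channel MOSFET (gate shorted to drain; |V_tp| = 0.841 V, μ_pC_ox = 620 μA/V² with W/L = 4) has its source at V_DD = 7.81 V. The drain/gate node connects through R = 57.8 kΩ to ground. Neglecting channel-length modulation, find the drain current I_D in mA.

I_D = 0.115 mA

With gate tied to drain, V_SG = V_SD ≥ V_SG − |V_tp|, so the device is in saturation.
k_p = μ_pC_ox · (W/L) = 2.48 mA/V².
KCL at the drain: ½ k_p (V_SG − |V_tp|)² = (V_DD − V_SG)/R.
Let x = V_SG − 0.841. Then 71.7 x² + x − 6.969 = 0, giving x = 0.305 V (positive root), so V_SG = 1.15 V.
I_D = (V_DD − V_SG)/R = (7.81 − 1.15) / 57.8 = 0.115 mA.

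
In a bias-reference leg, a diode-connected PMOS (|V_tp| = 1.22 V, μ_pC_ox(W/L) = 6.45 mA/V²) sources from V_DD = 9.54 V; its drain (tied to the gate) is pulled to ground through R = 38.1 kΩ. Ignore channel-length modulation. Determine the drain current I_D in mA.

I_D = 0.212 mA

With gate tied to drain, V_SG = V_SD ≥ V_SG − |V_tp|, so the device is in saturation.
KCL at the drain: ½ k_p (V_SG − |V_tp|)² = (V_DD − V_SG)/R.
Let x = V_SG − 1.22. Then 123 x² + x − 8.32 = 0, giving x = 0.256 V (positive root), so V_SG = 1.48 V.
I_D = (V_DD − V_SG)/R = (9.54 − 1.48) / 38.1 = 0.212 mA.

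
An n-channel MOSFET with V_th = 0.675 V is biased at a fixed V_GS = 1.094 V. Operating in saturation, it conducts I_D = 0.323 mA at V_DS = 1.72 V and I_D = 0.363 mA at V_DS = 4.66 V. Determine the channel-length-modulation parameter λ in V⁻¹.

λ = 0.0454 V⁻¹

With V_GS fixed, I_D ∝ (1 + λ V_DS) in saturation, so I_D2/I_D1 = (1 + λ V_DS2)/(1 + λ V_DS1).
0.363/0.323 = 1.124 = (1 + 4.66 λ)/(1 + 1.72 λ).
Solving: λ (I_D1 V_DS2 − I_D2 V_DS1) = I_D2 − I_D1, so λ = (0.363 − 0.323) / (0.323 × 4.66 − 0.363 × 1.72) = 0.04 / 0.881 = 0.0454 V⁻¹.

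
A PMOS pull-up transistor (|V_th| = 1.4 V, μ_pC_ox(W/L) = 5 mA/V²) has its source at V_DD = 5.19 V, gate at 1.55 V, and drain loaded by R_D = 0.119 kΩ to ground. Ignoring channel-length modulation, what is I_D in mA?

I_D = 12.5 mA

V_SG = V_DD − V_G = 5.19 − 1.55 = 3.64 V, so V_ov = 3.64 − 1.4 = 2.24 V.
Assume saturation: I_D = ½ k_p V_ov² = 0.5 × 5 × 2.24² = 12.5 mA, giving V_SD = V_DD − I_D R_D = 5.19 − 12.5 × 0.119 = 3.7 V.
V_SD = 3.7 V ≥ V_ov = 2.24 V, confirming saturation.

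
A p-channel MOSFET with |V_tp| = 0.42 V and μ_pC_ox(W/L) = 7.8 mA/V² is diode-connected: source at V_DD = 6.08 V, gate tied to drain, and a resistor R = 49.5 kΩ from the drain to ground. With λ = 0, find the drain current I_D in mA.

I_D = 0.111 mA

With gate tied to drain, V_SG = V_SD ≥ V_SG − |V_tp|, so the device is in saturation.
KCL at the drain: ½ k_p (V_SG − |V_tp|)² = (V_DD − V_SG)/R.
Let x = V_SG − 0.42. Then 193 x² + x − 5.66 = 0, giving x = 0.169 V (positive root), so V_SG = 0.589 V.
I_D = (V_DD − V_SG)/R = (6.08 − 0.589) / 49.5 = 0.111 mA.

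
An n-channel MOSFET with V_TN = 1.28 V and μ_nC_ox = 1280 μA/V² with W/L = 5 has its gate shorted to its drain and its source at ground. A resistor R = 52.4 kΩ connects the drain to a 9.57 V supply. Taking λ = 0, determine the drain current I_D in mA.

With gate tied to drain, V_GS = V_DS ≥ V_GS − V_TN, so the device is in saturation.
k_n = μ_nC_ox · (W/L) = 6.4 mA/V².
KCL at the drain: ½ k_n (V_GS − V_TN)² = (V_DD − V_GS)/R.
Let x = V_GS − 1.28. Then 168 x² + x − 8.29 = 0, giving x = 0.219 V (positive root), so V_GS = 1.5 V.
I_D = (V_DD − V_GS)/R = (9.57 − 1.5) / 52.4 = 0.154 mA.

I_D = 0.154 mA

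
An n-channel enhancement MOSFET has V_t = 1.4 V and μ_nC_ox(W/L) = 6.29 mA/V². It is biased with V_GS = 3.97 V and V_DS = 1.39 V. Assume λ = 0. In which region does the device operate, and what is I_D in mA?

Triode; I_D = 16.4 mA

V_ov = V_GS − V_t = 3.97 − 1.4 = 2.57 V.
Since V_DS = 1.39 V < V_ov = 2.57 V, the device is in the triode region.
I_D = k_n [V_ov · V_DS − ½ V_DS²] = 6.29 × [2.57 × 1.39 − 0.5 × 1.39²] = 16.4 mA.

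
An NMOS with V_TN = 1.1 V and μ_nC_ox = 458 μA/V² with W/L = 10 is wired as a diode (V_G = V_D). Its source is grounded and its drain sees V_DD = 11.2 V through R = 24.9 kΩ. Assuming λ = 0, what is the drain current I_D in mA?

With gate tied to drain, V_GS = V_DS ≥ V_GS − V_TN, so the device is in saturation.
k_n = μ_nC_ox · (W/L) = 4.58 mA/V².
KCL at the drain: ½ k_n (V_GS − V_TN)² = (V_DD − V_GS)/R.
Let x = V_GS − 1.1. Then 57 x² + x − 10.1 = 0, giving x = 0.412 V (positive root), so V_GS = 1.51 V.
I_D = (V_DD − V_GS)/R = (11.2 − 1.51) / 24.9 = 0.389 mA.

I_D = 0.389 mA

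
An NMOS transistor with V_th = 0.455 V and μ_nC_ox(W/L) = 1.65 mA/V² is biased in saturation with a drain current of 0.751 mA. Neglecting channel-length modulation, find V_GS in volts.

In saturation I_D = ½ k_n (V_GS − V_th)², so V_GS − V_th = √(2 I_D / k_n) = √(2 × 0.751 / 1.65) = 0.954 V.
V_GS = 0.455 + 0.954 = 1.41 V.

V_GS = 1.41 V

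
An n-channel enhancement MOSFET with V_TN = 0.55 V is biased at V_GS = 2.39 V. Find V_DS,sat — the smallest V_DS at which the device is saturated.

V_DS,sat = 1.84 V

The boundary between triode and saturation is V_DS = V_GS − V_TN = V_ov.
V_ov = 2.39 − 0.55 = 1.84 V.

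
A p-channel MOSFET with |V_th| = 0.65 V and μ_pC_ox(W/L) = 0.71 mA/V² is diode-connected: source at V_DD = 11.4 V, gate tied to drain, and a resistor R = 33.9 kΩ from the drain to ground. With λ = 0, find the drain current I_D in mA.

I_D = 0.290 mA

With gate tied to drain, V_SG = V_SD ≥ V_SG − |V_th|, so the device is in saturation.
KCL at the drain: ½ k_p (V_SG − |V_th|)² = (V_DD − V_SG)/R.
Let x = V_SG − 0.65. Then 12 x² + x − 10.75 = 0, giving x = 0.904 V (positive root), so V_SG = 1.55 V.
I_D = (V_DD − V_SG)/R = (11.4 − 1.55) / 33.9 = 0.29 mA.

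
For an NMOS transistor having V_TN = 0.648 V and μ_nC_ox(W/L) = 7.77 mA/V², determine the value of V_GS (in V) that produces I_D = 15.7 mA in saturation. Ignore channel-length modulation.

V_GS = 2.66 V

In saturation I_D = ½ k_n (V_GS − V_TN)², so V_GS − V_TN = √(2 I_D / k_n) = √(2 × 15.7 / 7.77) = 2.01 V.
V_GS = 0.648 + 2.01 = 2.66 V.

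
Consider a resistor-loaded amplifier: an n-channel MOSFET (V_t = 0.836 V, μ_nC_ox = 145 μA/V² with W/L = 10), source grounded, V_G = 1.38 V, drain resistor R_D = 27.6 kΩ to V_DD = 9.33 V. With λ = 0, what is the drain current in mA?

V_GS = V_G = 1.38 V, so V_ov = 1.38 − 0.836 = 0.544 V.
k_n = μ_nC_ox · (W/L) = 1.45 mA/V².
Assume saturation: I_D = ½ k_n V_ov² = 0.5 × 1.45 × 0.544² = 0.215 mA, giving V_DS = V_DD − I_D R_D = 9.33 − 0.215 × 27.6 = 3.41 V.
V_DS = 3.41 V ≥ V_ov = 0.544 V, confirming saturation.

I_D = 0.215 mA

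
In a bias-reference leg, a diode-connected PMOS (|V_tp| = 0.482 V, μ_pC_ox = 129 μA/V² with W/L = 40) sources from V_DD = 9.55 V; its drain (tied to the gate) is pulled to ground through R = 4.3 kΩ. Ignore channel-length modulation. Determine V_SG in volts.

V_SG = 1.34 V

With gate tied to drain, V_SG = V_SD ≥ V_SG − |V_tp|, so the device is in saturation.
k_p = μ_pC_ox · (W/L) = 5.16 mA/V².
KCL at the drain: ½ k_p (V_SG − |V_tp|)² = (V_DD − V_SG)/R.
Let x = V_SG − 0.482. Then 11.1 x² + x − 9.068 = 0, giving x = 0.86 V (positive root), so V_SG = 1.34 V.
I_D = (V_DD − V_SG)/R = (9.55 − 1.34) / 4.3 = 1.91 mA.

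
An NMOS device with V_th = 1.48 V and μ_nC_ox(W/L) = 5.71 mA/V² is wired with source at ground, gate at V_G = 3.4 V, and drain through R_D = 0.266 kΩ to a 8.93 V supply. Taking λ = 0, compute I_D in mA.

V_GS = V_G = 3.4 V, so V_ov = 3.4 − 1.48 = 1.92 V.
Assume saturation: I_D = ½ k_n V_ov² = 0.5 × 5.71 × 1.92² = 10.5 mA, giving V_DS = V_DD − I_D R_D = 8.93 − 10.5 × 0.266 = 6.13 V.
V_DS = 6.13 V ≥ V_ov = 1.92 V, confirming saturation.

I_D = 10.5 mA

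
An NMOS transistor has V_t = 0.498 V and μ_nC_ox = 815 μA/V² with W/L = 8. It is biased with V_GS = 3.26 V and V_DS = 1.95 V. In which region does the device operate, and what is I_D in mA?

Triode; I_D = 22.7 mA

k_n = μ_nC_ox · (W/L) = 6.52 mA/V².
V_ov = V_GS − V_t = 3.26 − 0.498 = 2.76 V.
Since V_DS = 1.95 V < V_ov = 2.76 V, the device is in the triode region.
I_D = k_n [V_ov · V_DS − ½ V_DS²] = 6.52 × [2.76 × 1.95 − 0.5 × 1.95²] = 22.7 mA.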